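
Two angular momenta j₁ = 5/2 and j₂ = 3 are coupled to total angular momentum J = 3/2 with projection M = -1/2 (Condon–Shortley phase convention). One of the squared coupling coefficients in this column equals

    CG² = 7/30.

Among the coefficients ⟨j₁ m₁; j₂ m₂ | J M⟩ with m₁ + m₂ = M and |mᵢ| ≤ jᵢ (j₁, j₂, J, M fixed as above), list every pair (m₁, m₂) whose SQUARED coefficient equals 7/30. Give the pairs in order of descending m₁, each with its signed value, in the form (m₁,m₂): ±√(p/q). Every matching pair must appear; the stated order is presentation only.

(-3/2,1): −√(7/30)

Admissible pairs with m₁+m₂ = M = -1/2: (-5/2,2), (-3/2,1), (-1/2,0), (1/2,-1), (3/2,-2), (5/2,-3)
  (m₁,m₂)=(5/2,-3): CG² = 5/14, CG = +√(5/14)
  (m₁,m₂)=(3/2,-2): CG² = 1/21, CG = −√(1/21)
  (m₁,m₂)=(1/2,-1): CG² = 1/105, CG = −√(1/105)
  (m₁,m₂)=(-1/2,0): CG² = 4/35, CG = +√(4/35)
  (m₁,m₂)=(-3/2,1): CG² = 7/30, CG = −√(7/30)   ← matches the target
  (m₁,m₂)=(-5/2,2): CG² = 5/21, CG = +√(5/21)
Pairs with CG² = 7/30: (-3/2,1): −√(7/30)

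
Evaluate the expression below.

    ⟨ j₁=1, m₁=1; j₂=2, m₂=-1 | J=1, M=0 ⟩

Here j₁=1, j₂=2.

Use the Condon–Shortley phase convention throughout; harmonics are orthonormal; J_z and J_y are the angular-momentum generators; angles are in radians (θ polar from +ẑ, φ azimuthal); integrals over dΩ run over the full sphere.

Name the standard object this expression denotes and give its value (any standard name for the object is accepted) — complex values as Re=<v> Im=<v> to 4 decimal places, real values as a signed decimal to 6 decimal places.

This is a Clebsch–Gordan (vector-coupling) coefficient.
j₁+j₂−J=2  J+j₁−j₂=0  J−j₁+j₂=2  j₁+j₂+J+1=5
(j₁±m₁, j₂±m₂, J±M) = (2,0,1,3,1,1)
P² = 6/5
sum k=0..0:
  [0] +1/2 = 1/2
S = 1/2
C² = P²·S² = 3/10 ; C = +0.547723

Clebsch–Gordan coefficient, +√(3/10) ≈ +0.547723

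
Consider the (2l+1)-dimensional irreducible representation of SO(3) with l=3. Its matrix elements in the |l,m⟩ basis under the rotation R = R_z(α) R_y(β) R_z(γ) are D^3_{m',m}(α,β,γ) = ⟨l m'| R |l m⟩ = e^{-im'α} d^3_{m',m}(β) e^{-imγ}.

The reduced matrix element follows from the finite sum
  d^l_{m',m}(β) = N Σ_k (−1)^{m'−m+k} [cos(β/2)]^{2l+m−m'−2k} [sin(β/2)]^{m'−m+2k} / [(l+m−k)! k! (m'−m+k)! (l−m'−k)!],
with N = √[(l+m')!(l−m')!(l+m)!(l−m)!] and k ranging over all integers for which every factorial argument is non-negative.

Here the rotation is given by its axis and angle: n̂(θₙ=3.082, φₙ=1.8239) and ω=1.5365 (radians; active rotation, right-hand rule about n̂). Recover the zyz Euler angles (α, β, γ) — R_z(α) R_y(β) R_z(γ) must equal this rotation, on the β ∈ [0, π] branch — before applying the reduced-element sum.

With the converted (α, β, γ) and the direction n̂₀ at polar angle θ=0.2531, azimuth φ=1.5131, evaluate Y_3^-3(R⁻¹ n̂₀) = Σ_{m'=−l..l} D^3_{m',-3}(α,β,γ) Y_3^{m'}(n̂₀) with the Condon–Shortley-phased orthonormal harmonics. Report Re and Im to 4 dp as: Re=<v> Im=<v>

Re=-0.0096 Im=0.0047

Axis–angle → zyz. n̂ = (sinθₙcosφₙ, sinθₙsinφₙ, cosθₙ) = (-0.014914, +0.057660, -0.998225), ω = 1.5365.
R = I cosω + sinω [n̂]ₓ + (1−cosω) n̂n̂ᵀ gives
  R = [+0.034504, +0.996807, +0.072003; -0.998468, +0.037500, -0.040679; -0.043249, -0.070489, +0.996575]
β = atan2(√(R₁₃²+R₂₃²), R₃₃) = 0.082794; α = atan2(R₂₃, R₁₃) mod 2π = 5.768927; γ = atan2(R₃₂, −R₃₁) mod 2π = 5.262719
Need the full column D^3_{m',-3} for m'=−3..3 at α=5.7689, β=0.0828, γ=5.2627.
cos(β/2)=0.999143, sin(β/2)=0.041385
d^3_{-3,-3}: single k=0 term ⇒ +0.994871;  D = -0.107451+0.989051i
d^3_{-2,-3}: single k=0 term ⇒ -0.100939;  D = +0.058852-0.082007i
d^3_{-1,-3}: single k=0 term ⇒ +0.006611;  D = -0.005998+0.002780i
d^3_{0,-3}: single k=0 term ⇒ -0.000316;  D = +0.000315+0.000025i
d^3_{1,-3}: single k=0 term ⇒ +0.000011;  D = -0.000009-0.000006i
d^3_{2,-3}: single k=0 term ⇒ -0.000000;  D = +0.000000+0.000000i
d^3_{3,-3}: single k=0 term ⇒ +0.000000;  D = +0.000000-0.000000i
Y_3^{m'}(θ=0.2531,φ=1.5131) and Σ D·Y over m':
  (-0.1075+0.9891i)·(-0.0011+0.0065i)  (+0.0589-0.0820i)·(-0.0616-0.0071i)  (-0.0060+0.0028i)·(+0.0172-0.2978i)  (+0.0003+0.0000i)·(+0.6093+0.0000i)  (-0.0000-0.0000i)·(-0.0172-0.2978i)  (+0.0000+0.0000i)·(-0.0616+0.0071i)  (+0.0000-0.0000i)·(+0.0011+0.0065i)
Y_3^-3(R⁻¹ n̂) = -0.009559+0.004677i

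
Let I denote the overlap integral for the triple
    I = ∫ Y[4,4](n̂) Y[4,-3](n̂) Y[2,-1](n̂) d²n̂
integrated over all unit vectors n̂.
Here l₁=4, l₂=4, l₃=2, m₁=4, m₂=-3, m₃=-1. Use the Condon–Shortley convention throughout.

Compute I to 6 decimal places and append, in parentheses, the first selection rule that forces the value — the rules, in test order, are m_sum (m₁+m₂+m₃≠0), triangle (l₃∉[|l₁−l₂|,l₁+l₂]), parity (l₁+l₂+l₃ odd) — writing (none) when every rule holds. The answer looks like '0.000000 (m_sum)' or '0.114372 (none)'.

Rules hold: Σm=0, L=10 even, 0≤2≤8.
N = 9·9·5 = 405
Δ = 6!·2!·2!/11! = 1/13860
Racah Σ t=2..4: t=2:+1/192 t=3:−1/36 t=4:+1/192 = -5/288
⇒ 3j(4 4 2; 0 0 0)² = 20/693, sgn -1
Racah Σ t=0..0: t=0:+1/1440 = 1/1440
⇒ 3j(4 4 2; 4 -3 -1)² = 7/165, sgn -1
4πI² = N·(3j₀)²·(3jₘ)² = 60/121
I = +1·√(0.495868/4π) = 0.19864517
No selection rule forces the value: the integral is nonzero (none).

0.198645 (none)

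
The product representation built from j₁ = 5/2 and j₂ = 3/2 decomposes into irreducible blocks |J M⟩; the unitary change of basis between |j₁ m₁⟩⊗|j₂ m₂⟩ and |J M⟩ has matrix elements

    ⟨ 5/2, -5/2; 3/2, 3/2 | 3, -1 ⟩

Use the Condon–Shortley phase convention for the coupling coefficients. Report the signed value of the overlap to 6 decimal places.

-0.353553  (= −√(1/8))

√[7·1!4!2!/8! · 0!5!3!0!2!4!] = √(288)
  +(−1)^1/∏(1,0,4,2,0,0)! = -1/48  (running -1/48)
⟨..|..⟩ = √(288)·(-1/48) = -0.353553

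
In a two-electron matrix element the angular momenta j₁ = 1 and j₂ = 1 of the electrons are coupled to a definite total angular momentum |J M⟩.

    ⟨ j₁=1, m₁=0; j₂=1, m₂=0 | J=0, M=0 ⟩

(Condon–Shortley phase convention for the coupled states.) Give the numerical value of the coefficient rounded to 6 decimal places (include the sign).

triangle: 2!×0!×0!/3! = 2/6
(j±m)!: 1!×1!×1!×1!×0!×0! = 1
prefactor² = (2J+1)×Δ×N² = 1/3
  k=1: −1/(1!×1!×0!×0!×0!×0!) = -1
Σ = -1  ⇒  CG² = 1/3×(-1)² = 1/3
CG = −√(1/3) = -0.577350

-0.577350  (= −√(1/3))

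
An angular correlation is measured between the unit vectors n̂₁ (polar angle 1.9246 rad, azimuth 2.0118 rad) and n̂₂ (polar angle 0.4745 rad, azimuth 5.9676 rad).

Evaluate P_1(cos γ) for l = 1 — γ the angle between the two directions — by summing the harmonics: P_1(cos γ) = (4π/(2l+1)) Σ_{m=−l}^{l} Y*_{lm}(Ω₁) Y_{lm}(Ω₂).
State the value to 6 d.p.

-0.602398

Summing Y*_{l m}(θ₁,φ₁)·Y_{l m}(θ₂,φ₂) over m ∈ [−1, 1]; prefactor 4π/(2·1+1) = 4.188790:
  m=-1: (-0.138339, 0.293087) × (0.150058, 0.048994) = (-0.035118, 0.037202)  (running Σ = (-0.035118, 0.037202))
  m=0: (-0.169285, -0.000000) × (0.434622, 0.000000) = (-0.073575, -0.000000)  (running Σ = (-0.108694, 0.037202))
  m=1: (0.138339, 0.293087) × (-0.150058, 0.048994) = (-0.035118, -0.037202)  (running Σ = (-0.143812, 0.000000))
Accumulated sum (-0.143812, 0.000000); after 4π/(2l+1) scaling, (-0.602398, 0.000000) ⇒ P_1 = -0.602398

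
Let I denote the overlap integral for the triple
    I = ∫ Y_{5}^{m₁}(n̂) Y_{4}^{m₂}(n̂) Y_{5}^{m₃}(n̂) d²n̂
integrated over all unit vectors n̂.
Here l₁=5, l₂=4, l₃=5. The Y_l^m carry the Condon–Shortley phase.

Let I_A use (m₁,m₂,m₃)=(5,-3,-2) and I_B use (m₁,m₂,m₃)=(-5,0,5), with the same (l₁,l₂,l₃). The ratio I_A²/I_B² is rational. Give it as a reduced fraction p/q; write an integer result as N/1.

Shared (l₁,l₂,l₃)=(5,4,5): N and (l;000)² cancel in I_A²/I_B².
A: Δ = 4!·6!·4!/15! = 1/3153150; Racah Σ t=0..0: t=0:+1/103680 = 1/103680; ⇒ 3j(5 4 5; 5 -3 -2)² = 7/429, sgn -1
B: Δ = 4!·6!·4!/15! = 1/3153150; Racah Σ t=4..4: t=4:+1/414720 = 1/414720; ⇒ 3j(5 4 5; -5 0 5)² = 2/143, sgn +1
I_A²/I_B² = (7/429)/(2/143) = 7/6

7/6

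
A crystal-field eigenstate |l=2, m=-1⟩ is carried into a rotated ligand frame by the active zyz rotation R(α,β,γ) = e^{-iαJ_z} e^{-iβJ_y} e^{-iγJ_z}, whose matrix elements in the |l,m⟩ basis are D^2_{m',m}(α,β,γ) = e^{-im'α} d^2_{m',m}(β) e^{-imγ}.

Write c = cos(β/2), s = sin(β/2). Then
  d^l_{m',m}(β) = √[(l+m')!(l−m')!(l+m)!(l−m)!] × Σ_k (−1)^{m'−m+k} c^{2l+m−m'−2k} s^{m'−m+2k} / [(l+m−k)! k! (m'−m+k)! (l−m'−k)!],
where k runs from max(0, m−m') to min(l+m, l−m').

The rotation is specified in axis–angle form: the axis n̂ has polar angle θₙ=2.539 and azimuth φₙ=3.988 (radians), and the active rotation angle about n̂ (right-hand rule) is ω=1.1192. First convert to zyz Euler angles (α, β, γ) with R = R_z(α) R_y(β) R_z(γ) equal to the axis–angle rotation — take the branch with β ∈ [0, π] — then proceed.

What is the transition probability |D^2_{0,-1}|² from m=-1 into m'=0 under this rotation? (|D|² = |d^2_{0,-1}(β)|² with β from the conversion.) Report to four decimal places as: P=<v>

Axis–angle → zyz. n̂ = (sinθₙcosφₙ, sinθₙsinφₙ, cosθₙ) = (-0.375593, -0.424464, -0.823869), ω = 1.1192.
R = I cosω + sinω [n̂]ₓ + (1−cosω) n̂n̂ᵀ gives
  R = [+0.515909, +0.831129, -0.207513; -0.651425, +0.537946, +0.535032; +0.556312, -0.140849, +0.818950]
β = atan2(√(R₁₃²+R₂₃²), R₃₃) = 0.611218; α = atan2(R₂₃, R₁₃) mod 2π = 1.940787; γ = atan2(R₃₂, −R₃₁) mod 2π = 3.389565
First d^2_{0,-1}(β=0.6112), then the phase factors e^{-i(0)α} and e^{-i(-1)γ}:
c=cos(0.611218/2)=0.953664, s=sin(0.611218/2)=0.300874; N=√[2·2·1·6]=4.898979
k∈{0,1} keeps every argument non-negative
  k=0: (−1)^1·4.8990/(2)·0.9537^3·0.3009^1 = -0.639214
  k=1: (−1)^2·4.8990/(2)·0.9537^1·0.3009^3 = +0.063624
d^2_{0,-1}(0.6112) = -0.639214 +0.063624 = -0.575589
|D^2_{0,-1}|² = |d^2_{0,-1}(β)|² = (-0.575589)² = 0.331303 (the z-rotation phases have unit modulus)

P=0.3313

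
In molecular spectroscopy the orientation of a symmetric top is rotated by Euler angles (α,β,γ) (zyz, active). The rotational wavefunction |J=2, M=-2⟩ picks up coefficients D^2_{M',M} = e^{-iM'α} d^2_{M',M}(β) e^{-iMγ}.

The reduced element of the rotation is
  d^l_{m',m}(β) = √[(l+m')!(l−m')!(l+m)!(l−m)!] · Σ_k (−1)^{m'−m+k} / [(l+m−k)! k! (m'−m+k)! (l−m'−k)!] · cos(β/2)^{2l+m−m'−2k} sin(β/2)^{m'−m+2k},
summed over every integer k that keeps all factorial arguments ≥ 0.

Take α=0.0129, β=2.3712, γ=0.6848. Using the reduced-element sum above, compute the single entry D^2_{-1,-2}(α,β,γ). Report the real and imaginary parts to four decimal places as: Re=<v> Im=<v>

Re=-0.0184 Im=-0.0966

D^2_{-1,-2}(0.0129,2.3712,0.6848) = e^{-i·-1·0.0129}·d^2_{-1,-2}(2.3712)·e^{-i·-2·0.6848}. Compute d first:
With c≡cos(β/2)=0.375741 and s≡sin(β/2)=0.926725, N=[1·6·1·24]^{1/2}=12.000000
k∈{0} keeps every argument non-negative
  k=0: (−1)^1·12.0000/(6)·0.3757^3·0.9267^1 = -0.098321
d^2_{-1,-2}(2.3712) = -0.098321
D = (+0.999917+0.012900i)·(-0.098321)·(+0.199842+0.979828i) = -0.018404-0.096583i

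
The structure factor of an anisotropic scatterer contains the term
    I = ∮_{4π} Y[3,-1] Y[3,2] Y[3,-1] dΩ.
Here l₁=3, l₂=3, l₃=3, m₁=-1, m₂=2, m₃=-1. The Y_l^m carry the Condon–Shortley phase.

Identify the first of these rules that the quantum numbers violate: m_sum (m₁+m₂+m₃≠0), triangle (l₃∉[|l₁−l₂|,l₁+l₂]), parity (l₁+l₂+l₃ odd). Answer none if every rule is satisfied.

Σmᵢ = 0  ✓
l₃∈[|l₁−l₂|,l₁+l₂]=[0,6], have l₃=3  ✓
Σlᵢ = 9 ⇒ odd  ✗

parity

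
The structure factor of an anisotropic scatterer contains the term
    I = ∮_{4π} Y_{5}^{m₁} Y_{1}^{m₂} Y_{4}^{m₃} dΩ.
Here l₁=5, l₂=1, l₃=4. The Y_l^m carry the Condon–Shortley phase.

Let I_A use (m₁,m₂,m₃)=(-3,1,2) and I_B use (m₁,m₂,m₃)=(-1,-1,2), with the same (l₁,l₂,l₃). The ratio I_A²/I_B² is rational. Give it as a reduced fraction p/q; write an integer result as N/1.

14/3

Same 5,1,4: normalisation and zero-m 3j drop out of the ratio.
A: Δ: 2! 8! 0! / 11! → 1/495; sum: t=2:+1/2880 = 1/2880; 3j²(5 1 4; -3 1 2) = Δ·Π!·Σ² = 28/495  (sign +1)
B: Δ: 2! 8! 0! / 11! → 1/495; sum: t=0:+1/2880 = 1/2880; 3j²(5 1 4; -1 -1 2) = Δ·Π!·Σ² = 2/165  (sign +1)
I_A²/I_B² = (28/495)/(2/165) = 14/3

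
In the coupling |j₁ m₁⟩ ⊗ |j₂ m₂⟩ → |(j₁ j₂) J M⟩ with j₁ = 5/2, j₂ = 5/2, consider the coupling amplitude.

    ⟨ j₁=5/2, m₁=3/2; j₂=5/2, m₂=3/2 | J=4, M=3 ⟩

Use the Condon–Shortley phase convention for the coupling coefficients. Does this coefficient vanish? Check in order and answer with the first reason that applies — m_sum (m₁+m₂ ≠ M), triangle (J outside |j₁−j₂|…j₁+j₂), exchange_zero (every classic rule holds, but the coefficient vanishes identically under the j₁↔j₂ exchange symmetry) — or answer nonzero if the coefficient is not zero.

exchange_zero

m-sum: m₁+m₂ = 3/2+3/2 = 3, M = 3  ✓
triangle: |j₁−j₂| = 0 ≤ J = 4 ≤ j₁+j₂ = 5  ✓
exchange: j₁=j₂ and m₁=m₂, and (−1)^(j₁+j₂−J) = (−1)^1 = −1 forces ⟨j₁m₁;j₂m₂|JM⟩ = −⟨j₂m₂;j₁m₁|JM⟩ = −⟨j₁m₁;j₂m₂|JM⟩ ⇒ the coefficient vanishes identically
Racah sum check: Σ_k collapses to 0 ⇒ CG = 0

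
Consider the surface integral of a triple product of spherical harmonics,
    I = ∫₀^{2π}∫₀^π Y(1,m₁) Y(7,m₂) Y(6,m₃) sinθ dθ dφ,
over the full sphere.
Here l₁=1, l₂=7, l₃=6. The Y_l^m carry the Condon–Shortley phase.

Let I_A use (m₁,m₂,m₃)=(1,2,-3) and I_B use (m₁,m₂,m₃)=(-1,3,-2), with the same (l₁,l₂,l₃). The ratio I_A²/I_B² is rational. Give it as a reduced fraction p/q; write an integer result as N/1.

l's match ⇒ only the (l;m) 3-j factors differ between A and B.
A: triangle coeff Δ(1,7,6) = 1/1365; Σ_t [0,0]: t=0:+1/4354560 = 1/4354560; (3j)²=2/273 [(1 7 6; 1 2 -3)], sign=-1
B: triangle coeff Δ(1,7,6) = 1/1365; Σ_t [2,2]: t=2:+1/1935360 = 1/1935360; (3j)²=3/91 [(1 7 6; -1 3 -2)], sign=+1
I_A²/I_B² = (2/273)/(3/91) = 2/9

2/9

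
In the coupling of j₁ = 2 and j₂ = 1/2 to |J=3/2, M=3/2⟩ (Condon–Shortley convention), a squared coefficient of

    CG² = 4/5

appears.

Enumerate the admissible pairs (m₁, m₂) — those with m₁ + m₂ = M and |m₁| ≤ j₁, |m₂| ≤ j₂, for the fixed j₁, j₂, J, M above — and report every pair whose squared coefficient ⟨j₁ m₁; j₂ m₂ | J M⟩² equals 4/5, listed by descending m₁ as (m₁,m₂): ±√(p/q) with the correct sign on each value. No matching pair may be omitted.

Admissible pairs with m₁+m₂ = M = 3/2: (1,1/2), (2,-1/2)
  (m₁,m₂)=(2,-1/2): CG² = 4/5, CG = +√(4/5)   ← matches the target
  (m₁,m₂)=(1,1/2): CG² = 1/5, CG = −√(1/5)
Pairs with CG² = 4/5: (2,-1/2): +√(4/5)

(2,-1/2): +√(4/5)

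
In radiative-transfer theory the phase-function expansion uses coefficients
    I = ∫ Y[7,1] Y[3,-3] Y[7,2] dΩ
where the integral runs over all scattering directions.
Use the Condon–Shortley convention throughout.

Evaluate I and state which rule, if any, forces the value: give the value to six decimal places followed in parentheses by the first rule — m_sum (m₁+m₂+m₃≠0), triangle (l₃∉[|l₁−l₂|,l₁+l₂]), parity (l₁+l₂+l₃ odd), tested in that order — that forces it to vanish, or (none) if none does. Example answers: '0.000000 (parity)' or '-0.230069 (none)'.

0.000000 (parity)

Σlᵢ=17 odd — θ-integrand is odd under cosθ→−cosθ; I=0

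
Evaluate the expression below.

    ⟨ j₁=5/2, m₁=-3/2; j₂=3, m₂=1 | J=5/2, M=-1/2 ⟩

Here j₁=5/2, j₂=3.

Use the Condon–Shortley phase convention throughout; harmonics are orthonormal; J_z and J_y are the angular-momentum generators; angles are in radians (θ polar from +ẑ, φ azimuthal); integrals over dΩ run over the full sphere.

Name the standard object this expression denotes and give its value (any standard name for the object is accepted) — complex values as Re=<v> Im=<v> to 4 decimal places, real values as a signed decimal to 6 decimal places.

This is a Clebsch–Gordan (vector-coupling) coefficient.
triangle: 3!×2!×3!/9! = 72/362880
(j±m)!: 1!×4!×4!×2!×2!×3! = 13824
prefactor² = (2J+1)×Δ×N² = 576/35
  k=2: +1/(2!×1!×2!×2!×0!×1!) = 1/8
  k=3: −1/(3!×0!×1!×1!×1!×2!) = -1/12
Σ = 1/24  ⇒  CG² = 576/35×(1/24)² = 1/35
CG = +√(1/35) = +0.169031

Clebsch–Gordan coefficient, +√(1/35) ≈ +0.169031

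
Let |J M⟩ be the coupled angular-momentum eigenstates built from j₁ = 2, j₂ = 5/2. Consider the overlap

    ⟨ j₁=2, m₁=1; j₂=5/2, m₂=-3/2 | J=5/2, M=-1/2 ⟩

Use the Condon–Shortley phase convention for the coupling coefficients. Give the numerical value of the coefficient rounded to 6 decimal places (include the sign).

triangle: 2!·2!·3!/8! = 24/40320
(j±m)!: 3!·1!·1!·4!·2!·3! = 1728
prefactor² = (2J+1)·Δ·N² = 216/35
  k=0: +1/(0!·2!·1!·1!·1!·2!) = 1/4
  k=1: −1/(1!·1!·0!·0!·2!·3!) = -1/12
Σ = 1/6  ⇒  CG² = 216/35·(1/6)² = 6/35
CG = +√(6/35) = +0.414039

+0.414039  (= +√(6/35))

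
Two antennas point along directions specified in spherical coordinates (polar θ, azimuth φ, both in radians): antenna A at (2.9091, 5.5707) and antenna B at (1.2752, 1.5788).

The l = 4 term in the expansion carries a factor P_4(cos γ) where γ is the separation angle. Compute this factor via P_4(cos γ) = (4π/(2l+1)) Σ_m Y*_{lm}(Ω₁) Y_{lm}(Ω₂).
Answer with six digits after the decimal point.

Term-by-term m-sum for l=4 (normalisation 4π/9 = 1.396263):
  m=-4: Y*=-0.001194-0.000359i  Y=+0.370422-0.011863i  product -0.000447-0.000119i
  m=-3: Y*=+0.007997+0.012569i  Y=+0.007664+0.319118i  product -0.003950+0.002648i
  m=-2: Y*=+0.014524-0.098891i  Y=+0.124265-0.001989i  product +0.001608-0.012318i
  m=-1: Y*=-0.291238+0.251588i  Y=+0.002539+0.317188i  product -0.080540-0.091738i
  m=+0: Y*=+0.632089-0.000000i  Y=+0.074706+0.000000i  product +0.047221+0.000000i
  m=+1: Y*=+0.291238+0.251588i  Y=-0.002539+0.317188i  product -0.080540+0.091738i
  m=+2: Y*=+0.014524+0.098891i  Y=+0.124265+0.001989i  product +0.001608+0.012318i
  m=+3: Y*=-0.007997+0.012569i  Y=-0.007664+0.319118i  product -0.003950-0.002648i
  m=+4: Y*=-0.001194+0.000359i  Y=+0.370422+0.011863i  product -0.000447+0.000119i
Total Σ_m = -0.119436+0.000000i. Multiply by 1.396263: -0.166764+0.000000i. P_4(cos γ) = -0.166764

-0.166764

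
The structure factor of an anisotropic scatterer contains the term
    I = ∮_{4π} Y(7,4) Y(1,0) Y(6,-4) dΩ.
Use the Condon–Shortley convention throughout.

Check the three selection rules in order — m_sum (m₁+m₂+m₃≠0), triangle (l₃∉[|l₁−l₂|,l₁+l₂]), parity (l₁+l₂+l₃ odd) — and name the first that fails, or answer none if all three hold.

none

m₁+m₂+m₃ = 4 + 0 − 4 = 0  ✓
triangle: |7−1|=6 ≤ l₃=6 ≤ 7+1=8  ✓
parity: l₁+l₂+l₃ = 14 is even  ✓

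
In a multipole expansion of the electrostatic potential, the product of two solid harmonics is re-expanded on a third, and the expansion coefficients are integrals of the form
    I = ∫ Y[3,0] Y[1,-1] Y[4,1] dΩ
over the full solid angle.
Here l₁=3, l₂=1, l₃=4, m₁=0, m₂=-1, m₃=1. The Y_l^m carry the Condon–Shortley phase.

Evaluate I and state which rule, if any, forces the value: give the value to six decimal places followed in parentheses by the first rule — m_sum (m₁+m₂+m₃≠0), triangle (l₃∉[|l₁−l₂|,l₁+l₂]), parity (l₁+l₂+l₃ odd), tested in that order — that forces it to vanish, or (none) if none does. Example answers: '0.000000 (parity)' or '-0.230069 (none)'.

-0.194664 (none)

m-sum 0 ✓  L=8 even ✓  2≤4≤4 ✓
Π(2lᵢ+1) = 7×3×9 = 189
triangle coeff Δ(3,1,4) = 1/252
Σ_t [0,0]: t=0:+1/36 = 1/36
(3j)²=4/63 [(3 1 4; 0 0 0)], sign=+1
Σ_t [0,0]: t=0:+1/72 = 1/72
(3j)²=5/126 [(3 1 4; 0 -1 1)], sign=-1
⇒ 4πI² = 10/21
I = (-1)√(10/21/(4π)) = -0.19466390
No selection rule forces the value: the integral is nonzero (none).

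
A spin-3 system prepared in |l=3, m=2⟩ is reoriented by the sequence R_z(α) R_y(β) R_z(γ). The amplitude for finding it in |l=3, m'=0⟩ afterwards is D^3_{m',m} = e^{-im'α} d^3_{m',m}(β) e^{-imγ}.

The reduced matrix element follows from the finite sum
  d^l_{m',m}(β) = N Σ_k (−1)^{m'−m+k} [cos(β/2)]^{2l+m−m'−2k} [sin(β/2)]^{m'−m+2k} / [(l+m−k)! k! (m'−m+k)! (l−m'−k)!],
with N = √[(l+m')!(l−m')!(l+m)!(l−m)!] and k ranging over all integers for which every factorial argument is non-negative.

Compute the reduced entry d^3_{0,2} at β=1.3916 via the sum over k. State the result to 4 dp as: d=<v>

d^3_{0,2}(β=1.3916) via the finite sum:
Half-angle: c=0.767541, s=0.641000. N=√(6·6·120·1)=65.726707
k: max(0,(2)−(0))=2 … min(3+(2),3−(0))=3
  k=2: (−1)^0·65.7267/(12)·0.7675^4·0.6410^2 = +0.781057
  k=3: (−1)^1·65.7267/(12)·0.7675^2·0.6410^4 = -0.544747
d^3_{0,2}(1.3916) = +0.781057 -0.544747 = +0.236310

d=0.2363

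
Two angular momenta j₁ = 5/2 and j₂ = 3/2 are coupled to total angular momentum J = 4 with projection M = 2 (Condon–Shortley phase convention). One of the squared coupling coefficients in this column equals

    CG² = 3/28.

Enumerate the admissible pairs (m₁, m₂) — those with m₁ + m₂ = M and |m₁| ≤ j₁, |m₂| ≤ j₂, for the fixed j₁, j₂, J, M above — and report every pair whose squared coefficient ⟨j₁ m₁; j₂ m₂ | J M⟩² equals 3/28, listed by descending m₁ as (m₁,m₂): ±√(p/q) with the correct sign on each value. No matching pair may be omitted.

(5/2,-1/2): +√(3/28)

Admissible pairs with m₁+m₂ = M = 2: (1/2,3/2), (3/2,1/2), (5/2,-1/2)
  (m₁,m₂)=(5/2,-1/2): CG² = 3/28, CG = +√(3/28)   ← matches the target
  (m₁,m₂)=(3/2,1/2): CG² = 15/28, CG = +√(15/28)
  (m₁,m₂)=(1/2,3/2): CG² = 5/14, CG = +√(5/14)
Pairs with CG² = 3/28: (5/2,-1/2): +√(3/28)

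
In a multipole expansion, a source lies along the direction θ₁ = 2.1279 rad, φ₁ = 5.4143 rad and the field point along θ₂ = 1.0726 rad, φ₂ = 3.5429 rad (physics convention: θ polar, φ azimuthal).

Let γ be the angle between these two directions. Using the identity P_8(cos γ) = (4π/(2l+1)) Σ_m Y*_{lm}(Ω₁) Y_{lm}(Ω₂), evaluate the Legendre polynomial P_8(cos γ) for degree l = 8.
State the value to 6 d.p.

Expand P_8 via completeness: Σ_{m} conj(Y_{8,m}) at Ω₁ times Y_{8,m} at Ω₂ —
  term(m=-8) = -0.01880 + 0.01705j   from Y*(Ω₁)=0.10902 - 0.08600j, Y(Ω₂)=-0.18233 + 0.01258j
  term(m=-7) = -0.11847 - 0.06996j   from Y*(Ω₁)=-0.33903 - 0.06907j, Y(Ω₂)=0.37589 + 0.12978j
  term(m=-6) = 0.04350 - 0.18344j   from Y*(Ω₁)=0.21586 + 0.39426j, Y(Ω₂)=-0.31150 - 0.28088j
  term(m=-5) = 0.01948 - 0.00132j   from Y*(Ω₁)=0.08131 - 0.21090j, Y(Ω₂)=0.03646 + 0.07831j
  term(m=-4) = 0.02343 + 0.06071j   from Y*(Ω₁)=0.19717 - 0.06841j, Y(Ω₂)=0.01073 + 0.31161j
  term(m=-3) = -0.06911 + 0.05464j   from Y*(Ω₁)=-0.29654 - 0.17572j, Y(Ω₂)=0.09168 - 0.23858j
  term(m=-2) = -0.00649 - 0.00445j   from Y*(Ω₁)=-0.00672 - 0.03985j, Y(Ω₂)=0.13522 - 0.13996j
  term(m=-1) = 0.03068 - 0.09895j   from Y*(Ω₁)=-0.22388 + 0.26477j, Y(Ω₂)=-0.27505 + 0.11671j
  term(m=+0) = -0.00170 + 0.00000j   from Y*(Ω₁)=0.01106 + 0.00000j, Y(Ω₂)=-0.15358 + 0.00000j
  term(m=+1) = 0.03068 + 0.09895j   from Y*(Ω₁)=0.22388 + 0.26477j, Y(Ω₂)=0.27505 + 0.11671j
  term(m=+2) = -0.00649 + 0.00445j   from Y*(Ω₁)=-0.00672 + 0.03985j, Y(Ω₂)=0.13522 + 0.13996j
  term(m=+3) = -0.06911 - 0.05464j   from Y*(Ω₁)=0.29654 - 0.17572j, Y(Ω₂)=-0.09168 - 0.23858j
  term(m=+4) = 0.02343 - 0.06071j   from Y*(Ω₁)=0.19717 + 0.06841j, Y(Ω₂)=0.01073 - 0.31161j
  term(m=+5) = 0.01948 + 0.00132j   from Y*(Ω₁)=-0.08131 - 0.21090j, Y(Ω₂)=-0.03646 + 0.07831j
  term(m=+6) = 0.04350 + 0.18344j   from Y*(Ω₁)=0.21586 - 0.39426j, Y(Ω₂)=-0.31150 + 0.28088j
  term(m=+7) = -0.11847 + 0.06996j   from Y*(Ω₁)=0.33903 - 0.06907j, Y(Ω₂)=-0.37589 + 0.12978j
  term(m=+8) = -0.01880 - 0.01705j   from Y*(Ω₁)=0.10902 + 0.08600j, Y(Ω₂)=-0.18233 - 0.01258j
Accumulated sum -0.19325 - 0.00000j; after 4π/(2l+1) scaling, -0.14285 - 0.00000j ⇒ P_8 = -0.142851

-0.142851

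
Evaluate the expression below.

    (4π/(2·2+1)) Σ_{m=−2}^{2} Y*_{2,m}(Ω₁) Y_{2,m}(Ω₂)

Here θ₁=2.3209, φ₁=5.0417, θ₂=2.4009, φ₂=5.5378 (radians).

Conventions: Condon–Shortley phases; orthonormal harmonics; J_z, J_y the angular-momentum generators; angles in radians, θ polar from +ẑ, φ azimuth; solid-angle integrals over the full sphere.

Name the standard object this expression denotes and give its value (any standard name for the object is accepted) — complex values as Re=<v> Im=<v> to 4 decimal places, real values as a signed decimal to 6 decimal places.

This sum is the spherical-harmonic addition theorem: it equals the Legendre polynomial P_l(cos γ) of the angle γ between the two directions.
Expand P_2 via completeness: Σ_{m} conj(Y_{2,m}) at Ω₁ times Y_{2,m} at Ω₂ —
  m=-2: (-0.163513, -0.126542) × (0.014061, 0.175329) = (0.019887, -0.030448)  (running Σ = (0.019887, -0.030448))
  m=-1: (-0.124607, 0.364608) × (-0.282711, -0.260946) = (0.130370, -0.070563)  (running Σ = (0.150258, -0.101011))
  m=0: (0.124329, -0.000000) × (0.199939, 0.000000) = (0.024858, 0.000000)  (running Σ = (0.175116, -0.101011))
  m=1: (0.124607, 0.364608) × (0.282711, -0.260946) = (0.130370, 0.070563)  (running Σ = (0.305486, -0.030448))
  m=2: (-0.163513, 0.126542) × (0.014061, -0.175329) = (0.019887, 0.030448)  (running Σ = (0.325374, -0.000000))
Total Σ_m = (0.325374, -0.000000). Multiply by 2.513274: (0.817754, -0.000000). P_2(cos γ) = 0.817754

Legendre polynomial (addition theorem), +0.817754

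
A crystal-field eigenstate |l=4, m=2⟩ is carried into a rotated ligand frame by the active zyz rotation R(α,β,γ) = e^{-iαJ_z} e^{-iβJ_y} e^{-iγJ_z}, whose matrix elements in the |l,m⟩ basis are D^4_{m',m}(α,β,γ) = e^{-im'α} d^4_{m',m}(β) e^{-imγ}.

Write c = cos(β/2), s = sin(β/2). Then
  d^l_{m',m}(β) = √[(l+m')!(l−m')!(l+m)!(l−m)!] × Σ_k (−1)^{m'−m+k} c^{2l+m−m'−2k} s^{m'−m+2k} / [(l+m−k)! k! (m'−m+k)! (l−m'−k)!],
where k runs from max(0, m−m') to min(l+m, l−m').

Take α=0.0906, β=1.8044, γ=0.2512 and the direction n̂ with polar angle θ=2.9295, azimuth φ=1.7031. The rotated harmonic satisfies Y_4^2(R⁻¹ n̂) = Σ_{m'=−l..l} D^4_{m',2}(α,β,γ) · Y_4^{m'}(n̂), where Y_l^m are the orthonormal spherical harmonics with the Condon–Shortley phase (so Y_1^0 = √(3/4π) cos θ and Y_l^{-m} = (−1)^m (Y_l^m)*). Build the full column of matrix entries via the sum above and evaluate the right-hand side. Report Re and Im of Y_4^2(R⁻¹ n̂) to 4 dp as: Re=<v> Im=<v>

Re=-0.2124 Im=0.0145

Need the full column D^4_{m',2} for m'=−4..4 at α=0.0906, β=1.8044, γ=0.2512.
cos(β/2)=0.619885, sin(β/2)=0.784693
d^4_{-4,2}: single k=6 term ⇒ +0.474678;  D = +0.470033-0.066238i
d^4_{-3,2}: k∈[5..6] ⇒ +0.795457 -0.424886 = +0.370571;  D = +0.360762-0.084698i
d^4_{-2,2}: k∈[4..6] ⇒ +0.839720 -1.076467 +0.143746 = -0.093002;  D = -0.088245+0.029361i
d^4_{-1,2}: k∈[3..5] ⇒ +0.625417 -1.503272 +0.481775 = -0.396080;  D = -0.362969+0.158535i
d^4_{0,2}: k∈[2..4] ⇒ +0.331427 -1.416228 +0.851022 = -0.233778;  D = -0.204890+0.112571i
d^4_{1,2}: k∈[1..3] ⇒ +0.117089 -0.938126 +1.002181 = +0.181144;  D = +0.150217-0.101233i
d^4_{2,2}: k∈[0..2] ⇒ +0.021802 -0.419225 +0.839720 = +0.442296;  D = +0.342914-0.279349i
d^4_{3,2}: k∈[0..1] ⇒ -0.103262 +0.496409 = +0.393147;  D = +0.281092-0.274867i
d^4_{4,2}: single k=0 term ⇒ +0.184861;  D = +0.119936-0.140673i
Y_4^{m'}(θ=2.9295,φ=1.7031) and Σ D·Y over m':
  (+0.4700-0.0662i)·(+0.0008-0.0004i)  (+0.3608-0.0847i)·(-0.0044-0.0105i)  (-0.0882+0.0294i)·(-0.0814+0.0221i)  (-0.3630+0.1585i)·(+0.0474+0.3561i)  (-0.2049+0.1126i)·(+0.6660+0.0000i)  (+0.1502-0.1012i)·(-0.0474+0.3561i)  (+0.3429-0.2793i)·(-0.0814-0.0221i)  (+0.2811-0.2749i)·(+0.0044-0.0105i)  (+0.1199-0.1407i)·(+0.0008+0.0004i)
Y_4^2(R⁻¹ n̂) = -0.212394+0.014466i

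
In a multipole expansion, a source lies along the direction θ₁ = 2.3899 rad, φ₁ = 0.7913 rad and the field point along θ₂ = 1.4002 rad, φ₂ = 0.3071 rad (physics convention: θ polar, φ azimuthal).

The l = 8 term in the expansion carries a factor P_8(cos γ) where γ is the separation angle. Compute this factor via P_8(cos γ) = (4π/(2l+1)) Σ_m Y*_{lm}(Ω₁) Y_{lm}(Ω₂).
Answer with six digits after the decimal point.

-0.147265

Summing Y*_{l m}(θ₁,φ₁)·Y_{l m}(θ₂,φ₂) over m ∈ [−8, 8]; prefactor 4π/(2·8+1) = 0.739198:
  m=-8: (0.024346, 0.001150) × (-0.355152, -0.290024) = (-0.008313, -0.007469)  (running Σ = (-0.008313, -0.007469))
  m=-7: (-0.076731, 0.070639) × (-0.172865, -0.264481) = (0.031947, 0.008083)  (running Σ = (0.023634, 0.000613))
  m=-6: (0.009466, -0.267220) × (0.052548, 0.188547) = (0.050881, -0.012257)  (running Σ = (0.074515, -0.011644))
  m=-5: (0.302850, 0.321272) × (-0.011627, 0.329267) = (-0.109306, 0.095983)  (running Σ = (-0.034791, 0.084340))
  m=-4: (-0.414577, -0.009789) × (0.032634, -0.091556) = (-0.014425, 0.037638)  (running Σ = (-0.049216, 0.121977))
  m=-3: (0.033930, -0.032750) × (0.195960, -0.258043) = (-0.001802, -0.015173)  (running Σ = (-0.051018, 0.106804))
  m=-2: (0.004227, -0.358111) × (-0.042047, 0.029651) = (0.010441, 0.015183)  (running Σ = (-0.040578, 0.121987))
  m=-1: (0.160942, 0.162853) × (-0.303942, 0.096390) = (-0.064614, -0.033985)  (running Σ = (-0.105192, 0.088002))
  m=0: (0.295394, -0.000000) × (0.037783, 0.000000) = (0.011161, 0.000000)  (running Σ = (-0.094031, 0.088002))
  m=1: (-0.160942, 0.162853) × (0.303942, 0.096390) = (-0.064614, 0.033985)  (running Σ = (-0.158645, 0.121987))
  m=2: (0.004227, 0.358111) × (-0.042047, -0.029651) = (0.010441, -0.015183)  (running Σ = (-0.148205, 0.106804))
  m=3: (-0.033930, -0.032750) × (-0.195960, -0.258043) = (-0.001802, 0.015173)  (running Σ = (-0.150006, 0.121977))
  m=4: (-0.414577, 0.009789) × (0.032634, 0.091556) = (-0.014425, -0.037638)  (running Σ = (-0.164432, 0.084340))
  m=5: (-0.302850, 0.321272) × (0.011627, 0.329267) = (-0.109306, -0.095983)  (running Σ = (-0.273738, -0.011644))
  m=6: (0.009466, 0.267220) × (0.052548, -0.188547) = (0.050881, 0.012257)  (running Σ = (-0.222857, 0.000613))
  m=7: (0.076731, 0.070639) × (0.172865, -0.264481) = (0.031947, -0.008083)  (running Σ = (-0.190910, -0.007469))
  m=8: (0.024346, -0.001150) × (-0.355152, 0.290024) = (-0.008313, 0.007469)  (running Σ = (-0.199223, 0.000000))
Σ over m = (-0.199223, 0.000000); ×(4π/17) → (-0.147265, 0.000000). Real part: -0.147265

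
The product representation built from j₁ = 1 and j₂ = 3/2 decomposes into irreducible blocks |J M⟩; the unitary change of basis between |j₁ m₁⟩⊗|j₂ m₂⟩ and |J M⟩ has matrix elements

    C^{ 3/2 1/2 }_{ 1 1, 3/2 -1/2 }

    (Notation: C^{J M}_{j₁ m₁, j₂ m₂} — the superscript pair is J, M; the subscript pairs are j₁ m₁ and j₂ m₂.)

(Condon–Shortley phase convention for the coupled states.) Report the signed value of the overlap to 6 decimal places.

√[4·1!1!2!/5! · 2!0!1!2!2!1!] = √(8/15)
  +(−1)^0/∏(0,1,0,1,1,1)! = 1  (running 1)
⟨..|..⟩ = √(8/15)·(1) = +0.730297

+0.730297  (= +√(8/15))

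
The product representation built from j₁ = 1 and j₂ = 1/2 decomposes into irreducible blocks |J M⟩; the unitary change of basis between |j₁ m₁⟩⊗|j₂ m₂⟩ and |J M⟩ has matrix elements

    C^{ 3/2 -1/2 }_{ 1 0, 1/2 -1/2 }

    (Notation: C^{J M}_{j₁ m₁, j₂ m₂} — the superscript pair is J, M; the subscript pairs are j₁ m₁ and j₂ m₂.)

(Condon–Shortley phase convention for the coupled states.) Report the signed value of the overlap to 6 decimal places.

+√(2/3) = +0.816497

√[4·0!2!1!/4! · 1!1!0!1!1!2!] = √(2/3)
  +(−1)^0/∏(0,0,1,0,1,1)! = 1  (running 1)
⟨..|..⟩ = √(2/3)·(1) = +0.816497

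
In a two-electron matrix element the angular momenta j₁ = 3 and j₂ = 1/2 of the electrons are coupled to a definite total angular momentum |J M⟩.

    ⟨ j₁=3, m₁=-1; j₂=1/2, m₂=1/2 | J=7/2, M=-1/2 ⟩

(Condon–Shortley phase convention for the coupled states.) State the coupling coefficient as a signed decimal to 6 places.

+0.654654

√[8·0!6!1!/8! · 2!4!1!0!3!4!] = √(6912/7)
  +(−1)^0/∏(0,0,4,1,2,0)! = 1/48  (running 1/48)
⟨..|..⟩ = √(6912/7)·(1/48) = +0.654654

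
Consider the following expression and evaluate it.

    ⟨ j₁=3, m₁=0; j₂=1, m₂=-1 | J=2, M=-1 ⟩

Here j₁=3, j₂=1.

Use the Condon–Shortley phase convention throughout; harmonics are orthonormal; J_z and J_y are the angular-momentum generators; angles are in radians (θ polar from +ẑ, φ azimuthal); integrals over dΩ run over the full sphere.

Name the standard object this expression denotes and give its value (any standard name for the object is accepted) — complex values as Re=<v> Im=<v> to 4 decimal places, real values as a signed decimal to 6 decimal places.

This is a Clebsch–Gordan (vector-coupling) coefficient.
j₁+j₂−J=2  J+j₁−j₂=4  J−j₁+j₂=0  j₁+j₂+J+1=7
(j₁±m₁, j₂±m₂, J±M) = (3,3,0,2,1,3)
P² = 144/7
sum k=0..0:
  [0] +1/12 = 1/12
S = 1/12
C² = P²·S² = 1/7 ; C = +0.377964

Clebsch–Gordan coefficient, +√(1/7) ≈ +0.377964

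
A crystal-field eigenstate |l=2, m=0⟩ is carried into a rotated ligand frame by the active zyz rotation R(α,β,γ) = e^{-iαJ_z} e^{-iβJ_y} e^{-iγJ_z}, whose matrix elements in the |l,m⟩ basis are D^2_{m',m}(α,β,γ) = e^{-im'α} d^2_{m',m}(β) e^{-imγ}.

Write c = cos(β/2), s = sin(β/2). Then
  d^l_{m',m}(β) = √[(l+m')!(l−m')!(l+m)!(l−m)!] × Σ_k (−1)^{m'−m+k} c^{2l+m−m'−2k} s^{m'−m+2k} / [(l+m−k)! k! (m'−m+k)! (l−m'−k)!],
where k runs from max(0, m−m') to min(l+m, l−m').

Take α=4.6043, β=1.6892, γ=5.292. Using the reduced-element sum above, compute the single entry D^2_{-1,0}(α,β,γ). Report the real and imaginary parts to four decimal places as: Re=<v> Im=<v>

Split into d^2_{-1,0}(β=1.6892) × two z-phases.
Half-angle: c=0.664030, s=0.747706. N=√(1·6·2·2)=4.898979
k: max(0,(0)−(-1))=1 … min(2+(0),2−(-1))=2
  k=1: (−1)^0·4.8990/(2)·0.6640^3·0.7477^1 = +0.536254
  k=2: (−1)^1·4.8990/(2)·0.6640^1·0.7477^3 = -0.679916
d^2_{-1,0}(1.6892) = +0.536254 -0.679916 = -0.143663
D = (-0.107879-0.994164i)·(-0.143663)·(+1.000000+0.000000i) = +0.015498+0.142824i

Re=0.0155 Im=0.1428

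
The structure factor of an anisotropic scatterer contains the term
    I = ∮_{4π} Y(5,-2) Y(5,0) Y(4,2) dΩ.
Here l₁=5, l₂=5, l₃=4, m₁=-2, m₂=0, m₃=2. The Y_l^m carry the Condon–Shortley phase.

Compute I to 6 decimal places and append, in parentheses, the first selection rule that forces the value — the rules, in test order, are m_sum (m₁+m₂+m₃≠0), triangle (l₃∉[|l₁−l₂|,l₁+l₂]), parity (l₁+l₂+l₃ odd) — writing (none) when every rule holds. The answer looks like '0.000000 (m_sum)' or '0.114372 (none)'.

-0.099440 (none)

Rules hold: Σm=0, L=14 even, 0≤4≤10.
N = 11·11·9 = 1089
Δ = 6!·4!·4!/15! = 1/3153150
Racah Σ t=1..5: t=1:−1/69120 t=2:+1/1728 t=3:−1/576 t=4:+1/1728 t=5:−1/69120 = -7/11520
⇒ 3j(5 5 4; 0 0 0)² = 2/143, sgn -1
Racah Σ t=3..5: t=3:−1/3456 t=4:+1/1728 t=5:−1/11520 = 7/34560
⇒ 3j(5 5 4; -2 0 2)² = 7/858, sgn +1
4πI² = N·(3j₀)²·(3jₘ)² = 21/169
I = -1·√(0.12426/4π) = -0.09944006
No selection rule forces the value: the integral is nonzero (none).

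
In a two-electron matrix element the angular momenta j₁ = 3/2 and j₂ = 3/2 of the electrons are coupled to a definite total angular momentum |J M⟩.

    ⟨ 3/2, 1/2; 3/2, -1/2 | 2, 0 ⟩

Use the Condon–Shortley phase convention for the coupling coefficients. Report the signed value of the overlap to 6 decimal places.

+0.500000  (= +√(1/4))

triangle: 1!·2!·2!/6! = 4/720
(j±m)!: 2!·1!·1!·2!·2!·2! = 16
prefactor² = (2J+1)·Δ·N² = 4/9
  k=0: +1/(0!·1!·1!·1!·1!·1!) = 1
  k=1: −1/(1!·0!·0!·0!·2!·2!) = -1/4
Σ = 3/4  ⇒  CG² = 4/9·(3/4)² = 1/4
CG = +√(1/4) = +0.500000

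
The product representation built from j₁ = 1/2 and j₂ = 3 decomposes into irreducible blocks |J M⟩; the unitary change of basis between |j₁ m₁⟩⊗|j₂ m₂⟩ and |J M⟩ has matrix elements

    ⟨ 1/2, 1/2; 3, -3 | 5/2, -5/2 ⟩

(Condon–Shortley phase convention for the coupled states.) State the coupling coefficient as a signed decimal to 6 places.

+0.925820  (= +√(6/7))

√[6·1!0!5!/7! · 1!0!0!6!0!5!] = √(86400/7)
  +(−1)^0/∏(0,1,0,0,0,5)! = 1/120  (running 1/120)
⟨..|..⟩ = √(86400/7)·(1/120) = +0.925820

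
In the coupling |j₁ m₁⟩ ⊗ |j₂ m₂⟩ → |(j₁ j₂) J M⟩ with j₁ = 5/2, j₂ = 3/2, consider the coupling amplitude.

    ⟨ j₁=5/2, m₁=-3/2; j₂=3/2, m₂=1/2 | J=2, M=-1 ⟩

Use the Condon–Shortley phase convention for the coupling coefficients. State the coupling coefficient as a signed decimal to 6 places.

triangle: 2!×3!×1!/7! = 12/5040
(j±m)!: 1!×4!×2!×1!×1!×3! = 288
prefactor² = (2J+1)×Δ×N² = 24/7
  k=1: −1/(1!×1!×3!×1!×0!×0!) = -1/6
  k=2: +1/(2!×0!×2!×0!×1!×1!) = 1/4
Σ = 1/12  ⇒  CG² = 24/7×(1/12)² = 1/42
CG = +√(1/42) = +0.154303

+0.154303  (= +√(1/42))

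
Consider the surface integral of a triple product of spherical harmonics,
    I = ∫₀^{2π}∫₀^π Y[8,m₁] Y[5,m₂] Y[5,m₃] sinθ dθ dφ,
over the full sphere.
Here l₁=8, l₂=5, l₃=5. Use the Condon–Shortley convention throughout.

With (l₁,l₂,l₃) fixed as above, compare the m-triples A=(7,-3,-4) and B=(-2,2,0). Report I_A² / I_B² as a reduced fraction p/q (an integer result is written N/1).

286/15

Shared (l₁,l₂,l₃)=(8,5,5): N and (l;000)² cancel in I_A²/I_B².
A: Δ = 8!·8!·2!/19! = 1/37413090; Racah Σ t=0..1: t=0:+1/406425600 t=1:−1/203212800 = -1/406425600; ⇒ 3j(8 5 5; 7 -3 -4)² = 2/323, sgn +1
B: Δ = 8!·8!·2!/19! = 1/37413090; Racah Σ t=5..7: t=5:−1/1036800 t=6:+1/829440 t=7:−1/7257600 = 1/9676800; ⇒ 3j(8 5 5; -2 2 0)² = 15/46189, sgn -1
I_A²/I_B² = (2/323)/(15/46189) = 286/15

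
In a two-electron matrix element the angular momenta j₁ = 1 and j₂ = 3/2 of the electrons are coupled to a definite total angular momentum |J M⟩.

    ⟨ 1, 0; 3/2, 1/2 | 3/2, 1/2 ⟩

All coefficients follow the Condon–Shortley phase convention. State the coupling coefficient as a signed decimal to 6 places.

triangle: 1!*1!*2!/5! = 2/120
(j±m)!: 1!*1!*2!*1!*2!*1! = 4
prefactor² = (2J+1)*Δ*N² = 4/15
  k=0: +1/(0!*1!*1!*2!*0!*0!) = 1/2
  k=1: −1/(1!*0!*0!*1!*1!*1!) = -1
Σ = -1/2  ⇒  CG² = 4/15*(-1/2)² = 1/15
CG = −√(1/15) = -0.258199

−√(1/15) = -0.258199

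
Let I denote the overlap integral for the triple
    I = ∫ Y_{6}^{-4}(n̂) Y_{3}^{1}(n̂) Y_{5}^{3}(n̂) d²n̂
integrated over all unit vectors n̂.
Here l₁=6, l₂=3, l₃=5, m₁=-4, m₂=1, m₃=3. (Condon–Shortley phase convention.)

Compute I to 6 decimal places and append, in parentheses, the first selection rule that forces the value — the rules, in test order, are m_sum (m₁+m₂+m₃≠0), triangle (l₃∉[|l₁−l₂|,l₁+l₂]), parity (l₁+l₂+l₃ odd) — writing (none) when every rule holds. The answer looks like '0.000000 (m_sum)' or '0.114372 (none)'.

m-sum 0 ✓  L=14 even ✓  3≤5≤9 ✓
Π(2lᵢ+1) = 13×7×11 = 1001
triangle coeff Δ(6,3,5) = 1/675675
Σ_t [1,3]: t=1:−1/8640 t=2:+1/2304 t=3:−1/8640 = 7/34560
(3j)²=7/429 [(6 3 5; 0 0 0)], sign=-1
Σ_t [2,4]: t=2:+1/322560 t=3:−1/30240 t=4:+1/69120 = -1/64512
(3j)²=10/1001 [(6 3 5; -4 1 3)], sign=-1
⇒ 4πI² = 70/429
I = (+1)√(70/429/(4π)) = 0.11395029
No selection rule forces the value: the integral is nonzero (none).

0.113950 (none)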